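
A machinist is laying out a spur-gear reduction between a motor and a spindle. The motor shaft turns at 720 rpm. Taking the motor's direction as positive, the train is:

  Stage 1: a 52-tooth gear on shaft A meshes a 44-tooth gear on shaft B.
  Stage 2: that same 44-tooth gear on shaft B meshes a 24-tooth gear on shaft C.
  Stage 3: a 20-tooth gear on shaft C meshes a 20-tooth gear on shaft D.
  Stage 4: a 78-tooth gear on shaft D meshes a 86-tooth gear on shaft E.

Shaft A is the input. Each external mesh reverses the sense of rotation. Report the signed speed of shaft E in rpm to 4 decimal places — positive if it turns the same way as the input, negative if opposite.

+1414.8837 rpm (same as input, |ω| = 1414.8837 rpm)

Stage 1 [52T→44T]: ω = 720.0000×52/44 = 850.9091 rpm, dir flips to −; running = −850.9091
Stage 2 [44T→24T]: ω = 850.9091×44/24 = 1560.0000 rpm, dir flips to +; running = +1560.0000
Stage 3 [20T→20T]: ω = 1560.0000×20/20 = 1560.0000 rpm, dir flips to −; running = −1560.0000
Stage 4 [78T→86T]: ω = 1560.0000×78/86 = 1414.8837 rpm, dir flips to +; running = +1414.8837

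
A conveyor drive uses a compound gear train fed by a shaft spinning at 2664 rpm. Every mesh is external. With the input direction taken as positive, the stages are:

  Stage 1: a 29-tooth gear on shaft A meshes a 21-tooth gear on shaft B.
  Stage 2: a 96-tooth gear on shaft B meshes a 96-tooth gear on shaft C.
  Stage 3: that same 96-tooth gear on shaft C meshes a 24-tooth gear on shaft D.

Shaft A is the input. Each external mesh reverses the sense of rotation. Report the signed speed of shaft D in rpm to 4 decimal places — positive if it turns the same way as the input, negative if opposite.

-14715.4286 rpm (opposite to input, |ω| = 14715.4286 rpm)

Stage 1 [29T→21T]: ω = 2664.0000×29/21 = 3678.8571 rpm, dir flips to −; running = −3678.8571
Stage 2 [96T→96T]: ω = 3678.8571×96/96 = 3678.8571 rpm, dir flips to +; running = +3678.8571
Stage 3 [96T→24T]: ω = 3678.8571×96/24 = 14715.4286 rpm, dir flips to −; running = −14715.4286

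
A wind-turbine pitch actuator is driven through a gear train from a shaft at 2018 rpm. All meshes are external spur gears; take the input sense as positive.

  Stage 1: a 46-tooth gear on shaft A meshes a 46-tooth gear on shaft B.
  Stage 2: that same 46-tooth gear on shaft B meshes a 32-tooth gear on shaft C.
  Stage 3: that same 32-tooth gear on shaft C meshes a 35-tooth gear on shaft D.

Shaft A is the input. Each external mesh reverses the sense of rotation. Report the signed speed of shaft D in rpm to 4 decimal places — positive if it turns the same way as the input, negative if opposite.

-2652.2286 rpm (opposite to input, |ω| = 2652.2286 rpm)

Stage 1 [46T→46T]: ω = 2018.0000×46/46 = 2018.0000 rpm, dir flips to −; running = −2018.0000
Stage 2 [46T→32T]: ω = 2018.0000×46/32 = 2900.8750 rpm, dir flips to +; running = +2900.8750
Stage 3 [32T→35T]: ω = 2900.8750×32/35 = 2652.2286 rpm, dir flips to −; running = −2652.2286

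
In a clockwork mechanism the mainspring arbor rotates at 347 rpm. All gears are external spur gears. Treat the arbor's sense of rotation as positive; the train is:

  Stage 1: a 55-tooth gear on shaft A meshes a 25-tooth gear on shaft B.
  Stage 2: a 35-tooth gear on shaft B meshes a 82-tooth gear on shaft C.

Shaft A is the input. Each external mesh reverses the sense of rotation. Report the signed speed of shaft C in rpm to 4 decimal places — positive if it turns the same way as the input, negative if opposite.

+325.8415 rpm (same as input, |ω| = 325.8415 rpm)

Stage 1 [55T→25T]: ω = 347.0000×55/25 = 763.4000 rpm, dir flips to −; running = −763.4000
Stage 2 [35T→82T]: ω = 763.4000×35/82 = 325.8415 rpm, dir flips to +; running = +325.8415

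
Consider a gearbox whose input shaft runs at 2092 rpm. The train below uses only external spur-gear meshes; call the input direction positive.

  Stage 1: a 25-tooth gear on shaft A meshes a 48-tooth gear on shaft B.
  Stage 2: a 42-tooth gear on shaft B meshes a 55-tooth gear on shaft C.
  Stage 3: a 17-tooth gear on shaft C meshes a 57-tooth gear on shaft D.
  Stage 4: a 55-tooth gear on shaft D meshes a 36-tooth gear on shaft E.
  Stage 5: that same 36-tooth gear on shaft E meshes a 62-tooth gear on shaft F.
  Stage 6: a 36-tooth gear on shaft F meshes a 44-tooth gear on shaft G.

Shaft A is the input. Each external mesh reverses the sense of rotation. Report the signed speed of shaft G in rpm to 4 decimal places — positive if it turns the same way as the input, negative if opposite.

Stage 1 [25T→48T]: ω = 2092.0000×25/48 = 1089.5833 rpm, dir flips to −; running = −1089.5833
Stage 2 [42T→55T]: ω = 1089.5833×42/55 = 832.0455 rpm, dir flips to +; running = +832.0455
Stage 3 [17T→57T]: ω = 832.0455×17/57 = 248.1539 rpm, dir flips to −; running = −248.1539
Stage 4 [55T→36T]: ω = 248.1539×55/36 = 379.1240 rpm, dir flips to +; running = +379.1240
Stage 5 [36T→62T]: ω = 379.1240×36/62 = 220.1365 rpm, dir flips to −; running = −220.1365
Stage 6 [36T→44T]: ω = 220.1365×36/44 = 180.1117 rpm, dir flips to +; running = +180.1117

+180.1117 rpm (same as input, |ω| = 180.1117 rpm)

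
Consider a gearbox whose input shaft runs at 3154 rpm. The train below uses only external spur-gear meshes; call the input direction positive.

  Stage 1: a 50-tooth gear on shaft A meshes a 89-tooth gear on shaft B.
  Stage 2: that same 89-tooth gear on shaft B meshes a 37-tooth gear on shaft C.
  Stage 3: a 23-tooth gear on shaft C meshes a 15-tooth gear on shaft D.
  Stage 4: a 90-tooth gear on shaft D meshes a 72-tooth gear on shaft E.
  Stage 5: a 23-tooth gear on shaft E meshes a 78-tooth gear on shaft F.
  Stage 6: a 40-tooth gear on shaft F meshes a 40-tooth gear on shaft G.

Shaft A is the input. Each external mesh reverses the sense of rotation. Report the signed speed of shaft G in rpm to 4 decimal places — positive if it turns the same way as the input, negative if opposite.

Stage 1 [50T→89T]: ω = 3154.0000×50/89 = 1771.9101 rpm, dir flips to −; running = −1771.9101
Stage 2 [89T→37T]: ω = 1771.9101×89/37 = 4262.1622 rpm, dir flips to +; running = +4262.1622
Stage 3 [23T→15T]: ω = 4262.1622×23/15 = 6535.3153 rpm, dir flips to −; running = −6535.3153
Stage 4 [90T→72T]: ω = 6535.3153×90/72 = 8169.1441 rpm, dir flips to +; running = +8169.1441
Stage 5 [23T→78T]: ω = 8169.1441×23/78 = 2408.8502 rpm, dir flips to −; running = −2408.8502
Stage 6 [40T→40T]: ω = 2408.8502×40/40 = 2408.8502 rpm, dir flips to +; running = +2408.8502

+2408.8502 rpm (same as input, |ω| = 2408.8502 rpm)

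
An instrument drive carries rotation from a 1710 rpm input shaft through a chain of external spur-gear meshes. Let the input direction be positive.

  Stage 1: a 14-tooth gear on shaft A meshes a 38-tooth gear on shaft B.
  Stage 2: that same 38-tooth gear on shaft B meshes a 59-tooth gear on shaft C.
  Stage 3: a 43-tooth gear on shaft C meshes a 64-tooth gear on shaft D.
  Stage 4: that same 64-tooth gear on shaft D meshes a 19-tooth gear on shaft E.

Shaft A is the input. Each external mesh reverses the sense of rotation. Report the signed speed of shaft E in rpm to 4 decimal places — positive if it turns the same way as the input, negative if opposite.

+918.3051 rpm (same as input, |ω| = 918.3051 rpm)

Stage 1 [14T→38T]: ω = 1710.0000×14/38 = 630.0000 rpm, dir flips to −; running = −630.0000
Stage 2 [38T→59T]: ω = 630.0000×38/59 = 405.7627 rpm, dir flips to +; running = +405.7627
Stage 3 [43T→64T]: ω = 405.7627×43/64 = 272.6218 rpm, dir flips to −; running = −272.6218
Stage 4 [64T→19T]: ω = 272.6218×64/19 = 918.3051 rpm, dir flips to +; running = +918.3051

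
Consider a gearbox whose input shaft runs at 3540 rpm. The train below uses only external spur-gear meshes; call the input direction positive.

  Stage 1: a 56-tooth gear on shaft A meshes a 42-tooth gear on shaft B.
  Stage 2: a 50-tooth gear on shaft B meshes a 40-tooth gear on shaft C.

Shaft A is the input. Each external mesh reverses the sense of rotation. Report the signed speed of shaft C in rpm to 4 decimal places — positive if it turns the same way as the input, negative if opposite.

+5900.0000 rpm (same as input, |ω| = 5900.0000 rpm)

Stage 1 [56T→42T]: ω = 3540.0000×56/42 = 4720.0000 rpm, dir flips to −; running = −4720.0000
Stage 2 [50T→40T]: ω = 4720.0000×50/40 = 5900.0000 rpm, dir flips to +; running = +5900.0000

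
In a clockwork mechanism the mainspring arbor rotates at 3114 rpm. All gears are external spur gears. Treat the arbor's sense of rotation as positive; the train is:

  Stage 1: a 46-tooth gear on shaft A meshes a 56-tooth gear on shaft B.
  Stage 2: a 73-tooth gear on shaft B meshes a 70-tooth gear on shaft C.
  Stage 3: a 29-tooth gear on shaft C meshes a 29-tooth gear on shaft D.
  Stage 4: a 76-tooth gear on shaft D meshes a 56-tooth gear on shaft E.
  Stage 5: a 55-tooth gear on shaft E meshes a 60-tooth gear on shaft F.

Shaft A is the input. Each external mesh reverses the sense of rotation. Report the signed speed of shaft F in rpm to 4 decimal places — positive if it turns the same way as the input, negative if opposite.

-3318.5643 rpm (opposite to input, |ω| = 3318.5643 rpm)

Stage 1 [46T→56T]: ω = 3114.0000×46/56 = 2557.9286 rpm, dir flips to −; running = −2557.9286
Stage 2 [73T→70T]: ω = 2557.9286×73/70 = 2667.5541 rpm, dir flips to +; running = +2667.5541
Stage 3 [29T→29T]: ω = 2667.5541×29/29 = 2667.5541 rpm, dir flips to −; running = −2667.5541
Stage 4 [76T→56T]: ω = 2667.5541×76/56 = 3620.2520 rpm, dir flips to +; running = +3620.2520
Stage 5 [55T→60T]: ω = 3620.2520×55/60 = 3318.5643 rpm, dir flips to −; running = −3318.5643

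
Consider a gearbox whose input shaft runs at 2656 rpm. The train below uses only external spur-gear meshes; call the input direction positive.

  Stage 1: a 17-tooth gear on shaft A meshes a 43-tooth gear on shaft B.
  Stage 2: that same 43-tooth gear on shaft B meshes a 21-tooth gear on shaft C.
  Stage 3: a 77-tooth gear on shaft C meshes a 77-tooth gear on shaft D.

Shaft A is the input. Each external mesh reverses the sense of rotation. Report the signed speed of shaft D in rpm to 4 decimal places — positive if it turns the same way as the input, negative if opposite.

-2150.0952 rpm (opposite to input, |ω| = 2150.0952 rpm)

Stage 1 [17T→43T]: ω = 2656.0000×17/43 = 1050.0465 rpm, dir flips to −; running = −1050.0465
Stage 2 [43T→21T]: ω = 1050.0465×43/21 = 2150.0952 rpm, dir flips to +; running = +2150.0952
Stage 3 [77T→77T]: ω = 2150.0952×77/77 = 2150.0952 rpm, dir flips to −; running = −2150.0952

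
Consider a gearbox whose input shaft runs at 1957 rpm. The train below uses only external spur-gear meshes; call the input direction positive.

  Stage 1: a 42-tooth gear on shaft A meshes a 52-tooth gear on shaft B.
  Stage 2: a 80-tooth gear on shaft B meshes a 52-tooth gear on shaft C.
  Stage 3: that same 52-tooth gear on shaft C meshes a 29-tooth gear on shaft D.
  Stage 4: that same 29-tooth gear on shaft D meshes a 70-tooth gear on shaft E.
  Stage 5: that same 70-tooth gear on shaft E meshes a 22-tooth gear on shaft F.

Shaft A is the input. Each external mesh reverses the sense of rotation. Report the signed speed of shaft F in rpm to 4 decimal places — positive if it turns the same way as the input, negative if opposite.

-5747.8322 rpm (opposite to input, |ω| = 5747.8322 rpm)

Stage 1 [42T→52T]: ω = 1957.0000×42/52 = 1580.6538 rpm, dir flips to −; running = −1580.6538
Stage 2 [80T→52T]: ω = 1580.6538×80/52 = 2431.7751 rpm, dir flips to +; running = +2431.7751
Stage 3 [52T→29T]: ω = 2431.7751×52/29 = 4360.4244 rpm, dir flips to −; running = −4360.4244
Stage 4 [29T→70T]: ω = 4360.4244×29/70 = 1806.4615 rpm, dir flips to +; running = +1806.4615
Stage 5 [70T→22T]: ω = 1806.4615×70/22 = 5747.8322 rpm, dir flips to −; running = −5747.8322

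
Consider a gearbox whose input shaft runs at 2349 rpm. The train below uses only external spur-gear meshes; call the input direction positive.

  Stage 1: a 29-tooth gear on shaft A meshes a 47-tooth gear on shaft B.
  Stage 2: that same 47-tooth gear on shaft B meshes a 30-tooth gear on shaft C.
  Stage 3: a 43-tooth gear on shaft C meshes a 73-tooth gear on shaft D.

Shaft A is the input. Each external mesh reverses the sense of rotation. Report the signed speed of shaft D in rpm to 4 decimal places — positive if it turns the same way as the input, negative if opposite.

Stage 1 [29T→47T]: ω = 2349.0000×29/47 = 1449.3830 rpm, dir flips to −; running = −1449.3830
Stage 2 [47T→30T]: ω = 1449.3830×47/30 = 2270.7000 rpm, dir flips to +; running = +2270.7000
Stage 3 [43T→73T]: ω = 2270.7000×43/73 = 1337.5356 rpm, dir flips to −; running = −1337.5356

-1337.5356 rpm (opposite to input, |ω| = 1337.5356 rpm)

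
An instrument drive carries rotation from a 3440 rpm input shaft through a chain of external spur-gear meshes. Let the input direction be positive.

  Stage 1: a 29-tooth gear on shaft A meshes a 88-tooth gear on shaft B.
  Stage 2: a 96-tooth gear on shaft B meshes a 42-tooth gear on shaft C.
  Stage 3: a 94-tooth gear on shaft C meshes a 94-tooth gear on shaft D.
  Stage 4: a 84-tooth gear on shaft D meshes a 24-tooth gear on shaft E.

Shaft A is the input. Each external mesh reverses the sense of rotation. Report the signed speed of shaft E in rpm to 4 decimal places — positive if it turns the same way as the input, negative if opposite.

+9069.0909 rpm (same as input, |ω| = 9069.0909 rpm)

Stage 1 [29T→88T]: ω = 3440.0000×29/88 = 1133.6364 rpm, dir flips to −; running = −1133.6364
Stage 2 [96T→42T]: ω = 1133.6364×96/42 = 2591.1688 rpm, dir flips to +; running = +2591.1688
Stage 3 [94T→94T]: ω = 2591.1688×94/94 = 2591.1688 rpm, dir flips to −; running = −2591.1688
Stage 4 [84T→24T]: ω = 2591.1688×84/24 = 9069.0909 rpm, dir flips to +; running = +9069.0909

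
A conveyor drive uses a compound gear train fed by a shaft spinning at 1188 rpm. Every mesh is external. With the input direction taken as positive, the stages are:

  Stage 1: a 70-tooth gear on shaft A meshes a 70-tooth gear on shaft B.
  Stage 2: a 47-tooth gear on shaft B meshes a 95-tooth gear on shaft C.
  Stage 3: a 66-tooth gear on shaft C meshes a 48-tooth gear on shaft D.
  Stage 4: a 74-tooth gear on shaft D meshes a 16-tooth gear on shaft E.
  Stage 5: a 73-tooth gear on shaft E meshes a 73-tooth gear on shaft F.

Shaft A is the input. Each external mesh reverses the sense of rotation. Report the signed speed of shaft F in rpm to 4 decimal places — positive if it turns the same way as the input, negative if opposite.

-3737.7059 rpm (opposite to input, |ω| = 3737.7059 rpm)

Stage 1 [70T→70T]: ω = 1188.0000×70/70 = 1188.0000 rpm, dir flips to −; running = −1188.0000
Stage 2 [47T→95T]: ω = 1188.0000×47/95 = 587.7474 rpm, dir flips to +; running = +587.7474
Stage 3 [66T→48T]: ω = 587.7474×66/48 = 808.1526 rpm, dir flips to −; running = −808.1526
Stage 4 [74T→16T]: ω = 808.1526×74/16 = 3737.7059 rpm, dir flips to +; running = +3737.7059
Stage 5 [73T→73T]: ω = 3737.7059×73/73 = 3737.7059 rpm, dir flips to −; running = −3737.7059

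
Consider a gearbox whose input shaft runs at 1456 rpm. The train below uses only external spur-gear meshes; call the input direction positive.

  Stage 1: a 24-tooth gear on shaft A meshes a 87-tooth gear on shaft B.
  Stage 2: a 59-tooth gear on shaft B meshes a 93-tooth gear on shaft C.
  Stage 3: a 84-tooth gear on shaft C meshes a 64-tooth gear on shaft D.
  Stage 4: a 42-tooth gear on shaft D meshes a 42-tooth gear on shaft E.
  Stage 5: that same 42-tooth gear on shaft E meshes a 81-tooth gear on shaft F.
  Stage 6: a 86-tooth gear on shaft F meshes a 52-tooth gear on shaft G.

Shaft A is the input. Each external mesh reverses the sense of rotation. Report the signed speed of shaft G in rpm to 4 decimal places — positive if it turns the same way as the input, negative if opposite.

+286.8013 rpm (same as input, |ω| = 286.8013 rpm)

Stage 1 [24T→87T]: ω = 1456.0000×24/87 = 401.6552 rpm, dir flips to −; running = −401.6552
Stage 2 [59T→93T]: ω = 401.6552×59/93 = 254.8135 rpm, dir flips to +; running = +254.8135
Stage 3 [84T→64T]: ω = 254.8135×84/64 = 334.4427 rpm, dir flips to −; running = −334.4427
Stage 4 [42T→42T]: ω = 334.4427×42/42 = 334.4427 rpm, dir flips to +; running = +334.4427
Stage 5 [42T→81T]: ω = 334.4427×42/81 = 173.4147 rpm, dir flips to −; running = −173.4147
Stage 6 [86T→52T]: ω = 173.4147×86/52 = 286.8013 rpm, dir flips to +; running = +286.8013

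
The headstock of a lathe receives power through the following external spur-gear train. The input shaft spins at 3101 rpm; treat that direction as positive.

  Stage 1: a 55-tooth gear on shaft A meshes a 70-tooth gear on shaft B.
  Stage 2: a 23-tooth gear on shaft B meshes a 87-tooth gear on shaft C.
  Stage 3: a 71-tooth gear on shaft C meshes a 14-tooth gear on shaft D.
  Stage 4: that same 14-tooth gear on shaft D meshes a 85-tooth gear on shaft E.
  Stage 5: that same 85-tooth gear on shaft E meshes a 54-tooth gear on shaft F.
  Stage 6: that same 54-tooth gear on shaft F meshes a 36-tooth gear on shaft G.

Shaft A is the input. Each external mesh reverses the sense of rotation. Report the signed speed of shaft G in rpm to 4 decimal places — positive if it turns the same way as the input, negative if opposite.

Stage 1 [55T→70T]: ω = 3101.0000×55/70 = 2436.5000 rpm, dir flips to −; running = −2436.5000
Stage 2 [23T→87T]: ω = 2436.5000×23/87 = 644.1322 rpm, dir flips to +; running = +644.1322
Stage 3 [71T→14T]: ω = 644.1322×71/14 = 3266.6704 rpm, dir flips to −; running = −3266.6704
Stage 4 [14T→85T]: ω = 3266.6704×14/85 = 538.0398 rpm, dir flips to +; running = +538.0398
Stage 5 [85T→54T]: ω = 538.0398×85/54 = 846.9145 rpm, dir flips to −; running = −846.9145
Stage 6 [54T→36T]: ω = 846.9145×54/36 = 1270.3718 rpm, dir flips to +; running = +1270.3718

+1270.3718 rpm (same as input, |ω| = 1270.3718 rpm)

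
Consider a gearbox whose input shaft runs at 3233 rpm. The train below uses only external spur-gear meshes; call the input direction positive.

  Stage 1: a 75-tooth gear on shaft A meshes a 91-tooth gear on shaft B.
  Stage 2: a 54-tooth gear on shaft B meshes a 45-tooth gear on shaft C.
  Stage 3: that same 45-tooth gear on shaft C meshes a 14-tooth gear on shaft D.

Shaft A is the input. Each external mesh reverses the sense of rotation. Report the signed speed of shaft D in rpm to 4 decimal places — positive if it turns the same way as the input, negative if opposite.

Stage 1 [75T→91T]: ω = 3233.0000×75/91 = 2664.5604 rpm, dir flips to −; running = −2664.5604
Stage 2 [54T→45T]: ω = 2664.5604×54/45 = 3197.4725 rpm, dir flips to +; running = +3197.4725
Stage 3 [45T→14T]: ω = 3197.4725×45/14 = 10277.5903 rpm, dir flips to −; running = −10277.5903

-10277.5903 rpm (opposite to input, |ω| = 10277.5903 rpm)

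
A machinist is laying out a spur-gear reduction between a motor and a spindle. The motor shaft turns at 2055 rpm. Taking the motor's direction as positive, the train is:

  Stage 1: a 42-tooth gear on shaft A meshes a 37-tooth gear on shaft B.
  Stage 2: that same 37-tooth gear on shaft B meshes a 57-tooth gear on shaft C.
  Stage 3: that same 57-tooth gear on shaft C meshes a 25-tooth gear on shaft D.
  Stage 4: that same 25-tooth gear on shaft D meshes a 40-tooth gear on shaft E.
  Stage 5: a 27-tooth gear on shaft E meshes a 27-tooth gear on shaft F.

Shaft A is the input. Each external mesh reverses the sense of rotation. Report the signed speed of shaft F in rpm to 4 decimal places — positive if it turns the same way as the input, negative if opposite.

Stage 1 [42T→37T]: ω = 2055.0000×42/37 = 2332.7027 rpm, dir flips to −; running = −2332.7027
Stage 2 [37T→57T]: ω = 2332.7027×37/57 = 1514.2105 rpm, dir flips to +; running = +1514.2105
Stage 3 [57T→25T]: ω = 1514.2105×57/25 = 3452.4000 rpm, dir flips to −; running = −3452.4000
Stage 4 [25T→40T]: ω = 3452.4000×25/40 = 2157.7500 rpm, dir flips to +; running = +2157.7500
Stage 5 [27T→27T]: ω = 2157.7500×27/27 = 2157.7500 rpm, dir flips to −; running = −2157.7500

-2157.7500 rpm (opposite to input, |ω| = 2157.7500 rpm)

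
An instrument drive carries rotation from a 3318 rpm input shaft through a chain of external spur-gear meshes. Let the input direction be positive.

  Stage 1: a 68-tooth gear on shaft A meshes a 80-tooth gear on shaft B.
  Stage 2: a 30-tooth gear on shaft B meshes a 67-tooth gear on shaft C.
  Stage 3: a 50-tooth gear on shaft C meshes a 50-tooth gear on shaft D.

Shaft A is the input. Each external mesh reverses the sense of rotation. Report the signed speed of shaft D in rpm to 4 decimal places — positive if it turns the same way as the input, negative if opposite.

-1262.8209 rpm (opposite to input, |ω| = 1262.8209 rpm)

Stage 1 [68T→80T]: ω = 3318.0000×68/80 = 2820.3000 rpm, dir flips to −; running = −2820.3000
Stage 2 [30T→67T]: ω = 2820.3000×30/67 = 1262.8209 rpm, dir flips to +; running = +1262.8209
Stage 3 [50T→50T]: ω = 1262.8209×50/50 = 1262.8209 rpm, dir flips to −; running = −1262.8209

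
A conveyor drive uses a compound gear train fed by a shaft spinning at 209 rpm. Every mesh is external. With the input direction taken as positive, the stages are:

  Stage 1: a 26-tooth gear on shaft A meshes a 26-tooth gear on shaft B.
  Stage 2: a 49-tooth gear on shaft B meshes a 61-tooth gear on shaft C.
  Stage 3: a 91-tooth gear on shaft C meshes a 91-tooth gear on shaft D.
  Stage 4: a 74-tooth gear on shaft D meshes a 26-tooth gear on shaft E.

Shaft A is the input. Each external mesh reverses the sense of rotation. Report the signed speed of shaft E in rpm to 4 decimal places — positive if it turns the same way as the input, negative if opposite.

+477.8272 rpm (same as input, |ω| = 477.8272 rpm)

Stage 1 [26T→26T]: ω = 209.0000×26/26 = 209.0000 rpm, dir flips to −; running = −209.0000
Stage 2 [49T→61T]: ω = 209.0000×49/61 = 167.8852 rpm, dir flips to +; running = +167.8852
Stage 3 [91T→91T]: ω = 167.8852×91/91 = 167.8852 rpm, dir flips to −; running = −167.8852
Stage 4 [74T→26T]: ω = 167.8852×74/26 = 477.8272 rpm, dir flips to +; running = +477.8272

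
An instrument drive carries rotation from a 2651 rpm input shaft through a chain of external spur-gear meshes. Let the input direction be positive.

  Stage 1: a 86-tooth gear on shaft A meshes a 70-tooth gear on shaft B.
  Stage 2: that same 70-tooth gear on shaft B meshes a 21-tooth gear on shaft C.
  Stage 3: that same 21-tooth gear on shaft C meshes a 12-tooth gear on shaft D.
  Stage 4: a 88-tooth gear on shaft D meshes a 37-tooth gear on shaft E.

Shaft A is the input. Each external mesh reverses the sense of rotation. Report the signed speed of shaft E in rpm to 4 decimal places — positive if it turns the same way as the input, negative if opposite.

Stage 1 [86T→70T]: ω = 2651.0000×86/70 = 3256.9429 rpm, dir flips to −; running = −3256.9429
Stage 2 [70T→21T]: ω = 3256.9429×70/21 = 10856.4762 rpm, dir flips to +; running = +10856.4762
Stage 3 [21T→12T]: ω = 10856.4762×21/12 = 18998.8333 rpm, dir flips to −; running = −18998.8333
Stage 4 [88T→37T]: ω = 18998.8333×88/37 = 45186.4144 rpm, dir flips to +; running = +45186.4144

+45186.4144 rpm (same as input, |ω| = 45186.4144 rpm)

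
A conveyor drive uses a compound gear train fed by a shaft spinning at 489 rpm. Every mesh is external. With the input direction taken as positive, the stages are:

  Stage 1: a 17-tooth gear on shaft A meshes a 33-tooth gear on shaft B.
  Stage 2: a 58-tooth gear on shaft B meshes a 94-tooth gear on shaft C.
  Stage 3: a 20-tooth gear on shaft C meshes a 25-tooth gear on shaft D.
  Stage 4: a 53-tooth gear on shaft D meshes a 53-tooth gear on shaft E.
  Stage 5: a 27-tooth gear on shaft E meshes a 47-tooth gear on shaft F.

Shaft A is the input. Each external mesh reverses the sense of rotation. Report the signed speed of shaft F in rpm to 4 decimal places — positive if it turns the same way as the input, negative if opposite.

-71.4332 rpm (opposite to input, |ω| = 71.4332 rpm)

Stage 1 [17T→33T]: ω = 489.0000×17/33 = 251.9091 rpm, dir flips to −; running = −251.9091
Stage 2 [58T→94T]: ω = 251.9091×58/94 = 155.4333 rpm, dir flips to +; running = +155.4333
Stage 3 [20T→25T]: ω = 155.4333×20/25 = 124.3466 rpm, dir flips to −; running = −124.3466
Stage 4 [53T→53T]: ω = 124.3466×53/53 = 124.3466 rpm, dir flips to +; running = +124.3466
Stage 5 [27T→47T]: ω = 124.3466×27/47 = 71.4332 rpm, dir flips to −; running = −71.4332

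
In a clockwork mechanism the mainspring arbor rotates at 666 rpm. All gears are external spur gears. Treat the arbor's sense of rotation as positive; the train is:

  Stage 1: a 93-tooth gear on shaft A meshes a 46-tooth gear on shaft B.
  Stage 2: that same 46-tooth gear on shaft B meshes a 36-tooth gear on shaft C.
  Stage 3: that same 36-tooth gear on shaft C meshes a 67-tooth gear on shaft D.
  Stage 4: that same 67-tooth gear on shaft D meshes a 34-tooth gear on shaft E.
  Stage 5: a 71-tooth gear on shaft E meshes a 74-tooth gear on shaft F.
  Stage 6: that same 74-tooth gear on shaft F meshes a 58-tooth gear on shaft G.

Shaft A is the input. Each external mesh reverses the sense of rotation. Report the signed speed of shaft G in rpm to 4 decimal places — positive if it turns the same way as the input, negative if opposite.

+2230.0193 rpm (same as input, |ω| = 2230.0193 rpm)

Stage 1 [93T→46T]: ω = 666.0000×93/46 = 1346.4783 rpm, dir flips to −; running = −1346.4783
Stage 2 [46T→36T]: ω = 1346.4783×46/36 = 1720.5000 rpm, dir flips to +; running = +1720.5000
Stage 3 [36T→67T]: ω = 1720.5000×36/67 = 924.4478 rpm, dir flips to −; running = −924.4478
Stage 4 [67T→34T]: ω = 924.4478×67/34 = 1821.7059 rpm, dir flips to +; running = +1821.7059
Stage 5 [71T→74T]: ω = 1821.7059×71/74 = 1747.8529 rpm, dir flips to −; running = −1747.8529
Stage 6 [74T→58T]: ω = 1747.8529×74/58 = 2230.0193 rpm, dir flips to +; running = +2230.0193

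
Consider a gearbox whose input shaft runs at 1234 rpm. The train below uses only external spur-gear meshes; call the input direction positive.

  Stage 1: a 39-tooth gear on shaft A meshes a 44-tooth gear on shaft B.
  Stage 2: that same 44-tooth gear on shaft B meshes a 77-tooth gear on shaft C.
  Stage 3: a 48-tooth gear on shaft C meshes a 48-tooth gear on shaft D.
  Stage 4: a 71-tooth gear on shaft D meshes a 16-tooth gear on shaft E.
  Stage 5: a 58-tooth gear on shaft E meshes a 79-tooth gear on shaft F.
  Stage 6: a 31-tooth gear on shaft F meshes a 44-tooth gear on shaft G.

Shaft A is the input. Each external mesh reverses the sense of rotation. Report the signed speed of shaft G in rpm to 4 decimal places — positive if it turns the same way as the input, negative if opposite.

+1434.6215 rpm (same as input, |ω| = 1434.6215 rpm)

Stage 1 [39T→44T]: ω = 1234.0000×39/44 = 1093.7727 rpm, dir flips to −; running = −1093.7727
Stage 2 [44T→77T]: ω = 1093.7727×44/77 = 625.0130 rpm, dir flips to +; running = +625.0130
Stage 3 [48T→48T]: ω = 625.0130×48/48 = 625.0130 rpm, dir flips to −; running = −625.0130
Stage 4 [71T→16T]: ω = 625.0130×71/16 = 2773.4951 rpm, dir flips to +; running = +2773.4951
Stage 5 [58T→79T]: ω = 2773.4951×58/79 = 2036.2369 rpm, dir flips to −; running = −2036.2369
Stage 6 [31T→44T]: ω = 2036.2369×31/44 = 1434.6215 rpm, dir flips to +; running = +1434.6215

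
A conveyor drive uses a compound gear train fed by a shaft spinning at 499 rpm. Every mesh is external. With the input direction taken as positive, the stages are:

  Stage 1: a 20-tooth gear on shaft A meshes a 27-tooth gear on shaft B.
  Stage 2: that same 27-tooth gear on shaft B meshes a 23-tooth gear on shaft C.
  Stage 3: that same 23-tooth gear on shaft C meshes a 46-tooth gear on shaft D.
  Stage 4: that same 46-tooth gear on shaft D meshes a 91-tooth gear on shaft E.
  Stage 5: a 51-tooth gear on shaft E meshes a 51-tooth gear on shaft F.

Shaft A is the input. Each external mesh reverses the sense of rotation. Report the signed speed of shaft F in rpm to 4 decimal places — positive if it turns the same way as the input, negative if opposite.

Stage 1 [20T→27T]: ω = 499.0000×20/27 = 369.6296 rpm, dir flips to −; running = −369.6296
Stage 2 [27T→23T]: ω = 369.6296×27/23 = 433.9130 rpm, dir flips to +; running = +433.9130
Stage 3 [23T→46T]: ω = 433.9130×23/46 = 216.9565 rpm, dir flips to −; running = −216.9565
Stage 4 [46T→91T]: ω = 216.9565×46/91 = 109.6703 rpm, dir flips to +; running = +109.6703
Stage 5 [51T→51T]: ω = 109.6703×51/51 = 109.6703 rpm, dir flips to −; running = −109.6703

-109.6703 rpm (opposite to input, |ω| = 109.6703 rpm)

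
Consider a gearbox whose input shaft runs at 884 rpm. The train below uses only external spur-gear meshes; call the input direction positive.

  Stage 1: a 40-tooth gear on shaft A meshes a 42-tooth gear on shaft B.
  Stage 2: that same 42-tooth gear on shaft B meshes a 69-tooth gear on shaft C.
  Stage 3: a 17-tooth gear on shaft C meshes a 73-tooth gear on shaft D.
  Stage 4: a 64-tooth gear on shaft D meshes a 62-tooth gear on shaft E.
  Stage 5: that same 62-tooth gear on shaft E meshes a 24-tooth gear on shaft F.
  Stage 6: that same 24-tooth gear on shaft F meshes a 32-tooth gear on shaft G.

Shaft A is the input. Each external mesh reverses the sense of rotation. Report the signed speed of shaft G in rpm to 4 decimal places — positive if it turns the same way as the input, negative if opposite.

+238.6818 rpm (same as input, |ω| = 238.6818 rpm)

Stage 1 [40T→42T]: ω = 884.0000×40/42 = 841.9048 rpm, dir flips to −; running = −841.9048
Stage 2 [42T→69T]: ω = 841.9048×42/69 = 512.4638 rpm, dir flips to +; running = +512.4638
Stage 3 [17T→73T]: ω = 512.4638×17/73 = 119.3409 rpm, dir flips to −; running = −119.3409
Stage 4 [64T→62T]: ω = 119.3409×64/62 = 123.1906 rpm, dir flips to +; running = +123.1906
Stage 5 [62T→24T]: ω = 123.1906×62/24 = 318.2423 rpm, dir flips to −; running = −318.2423
Stage 6 [24T→32T]: ω = 318.2423×24/32 = 238.6818 rpm, dir flips to +; running = +238.6818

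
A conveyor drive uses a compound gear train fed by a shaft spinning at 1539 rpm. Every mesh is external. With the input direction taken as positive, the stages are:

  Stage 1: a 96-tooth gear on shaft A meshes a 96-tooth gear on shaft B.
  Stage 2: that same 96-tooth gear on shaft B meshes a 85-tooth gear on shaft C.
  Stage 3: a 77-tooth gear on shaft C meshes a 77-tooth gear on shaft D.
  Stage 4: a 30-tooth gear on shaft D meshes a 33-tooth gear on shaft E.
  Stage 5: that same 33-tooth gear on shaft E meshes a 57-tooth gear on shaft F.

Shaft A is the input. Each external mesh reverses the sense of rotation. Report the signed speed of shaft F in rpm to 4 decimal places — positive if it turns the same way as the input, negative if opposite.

Stage 1 [96T→96T]: ω = 1539.0000×96/96 = 1539.0000 rpm, dir flips to −; running = −1539.0000
Stage 2 [96T→85T]: ω = 1539.0000×96/85 = 1738.1647 rpm, dir flips to +; running = +1738.1647
Stage 3 [77T→77T]: ω = 1738.1647×77/77 = 1738.1647 rpm, dir flips to −; running = −1738.1647
Stage 4 [30T→33T]: ω = 1738.1647×30/33 = 1580.1497 rpm, dir flips to +; running = +1580.1497
Stage 5 [33T→57T]: ω = 1580.1497×33/57 = 914.8235 rpm, dir flips to −; running = −914.8235

-914.8235 rpm (opposite to input, |ω| = 914.8235 rpm)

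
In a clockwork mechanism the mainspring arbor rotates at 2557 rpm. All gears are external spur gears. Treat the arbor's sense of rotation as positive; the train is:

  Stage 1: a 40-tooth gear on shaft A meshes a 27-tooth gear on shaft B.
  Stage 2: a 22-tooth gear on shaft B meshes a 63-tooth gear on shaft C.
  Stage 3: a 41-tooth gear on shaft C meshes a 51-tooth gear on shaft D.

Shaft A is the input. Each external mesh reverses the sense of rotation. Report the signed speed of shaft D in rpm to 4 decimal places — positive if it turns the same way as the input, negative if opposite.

Stage 1 [40T→27T]: ω = 2557.0000×40/27 = 3788.1481 rpm, dir flips to −; running = −3788.1481
Stage 2 [22T→63T]: ω = 3788.1481×22/63 = 1322.8454 rpm, dir flips to +; running = +1322.8454
Stage 3 [41T→51T]: ω = 1322.8454×41/51 = 1063.4639 rpm, dir flips to −; running = −1063.4639

-1063.4639 rpm (opposite to input, |ω| = 1063.4639 rpm)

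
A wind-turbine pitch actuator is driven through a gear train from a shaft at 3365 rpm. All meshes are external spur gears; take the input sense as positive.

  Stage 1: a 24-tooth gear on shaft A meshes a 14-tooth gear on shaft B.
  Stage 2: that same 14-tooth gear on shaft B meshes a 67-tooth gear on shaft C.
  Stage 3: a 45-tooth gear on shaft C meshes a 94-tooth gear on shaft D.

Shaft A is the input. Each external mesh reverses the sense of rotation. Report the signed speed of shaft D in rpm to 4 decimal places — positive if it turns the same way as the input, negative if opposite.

Stage 1 [24T→14T]: ω = 3365.0000×24/14 = 5768.5714 rpm, dir flips to −; running = −5768.5714
Stage 2 [14T→67T]: ω = 5768.5714×14/67 = 1205.3731 rpm, dir flips to +; running = +1205.3731
Stage 3 [45T→94T]: ω = 1205.3731×45/94 = 577.0403 rpm, dir flips to −; running = −577.0403

-577.0403 rpm (opposite to input, |ω| = 577.0403 rpm)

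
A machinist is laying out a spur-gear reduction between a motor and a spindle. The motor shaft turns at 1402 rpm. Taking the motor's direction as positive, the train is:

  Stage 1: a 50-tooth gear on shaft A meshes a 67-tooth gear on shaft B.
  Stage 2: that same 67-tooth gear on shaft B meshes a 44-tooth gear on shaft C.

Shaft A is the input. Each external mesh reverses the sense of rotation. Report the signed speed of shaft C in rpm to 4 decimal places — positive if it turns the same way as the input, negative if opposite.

+1593.1818 rpm (same as input, |ω| = 1593.1818 rpm)

Stage 1 [50T→67T]: ω = 1402.0000×50/67 = 1046.2687 rpm, dir flips to −; running = −1046.2687
Stage 2 [67T→44T]: ω = 1046.2687×67/44 = 1593.1818 rpm, dir flips to +; running = +1593.1818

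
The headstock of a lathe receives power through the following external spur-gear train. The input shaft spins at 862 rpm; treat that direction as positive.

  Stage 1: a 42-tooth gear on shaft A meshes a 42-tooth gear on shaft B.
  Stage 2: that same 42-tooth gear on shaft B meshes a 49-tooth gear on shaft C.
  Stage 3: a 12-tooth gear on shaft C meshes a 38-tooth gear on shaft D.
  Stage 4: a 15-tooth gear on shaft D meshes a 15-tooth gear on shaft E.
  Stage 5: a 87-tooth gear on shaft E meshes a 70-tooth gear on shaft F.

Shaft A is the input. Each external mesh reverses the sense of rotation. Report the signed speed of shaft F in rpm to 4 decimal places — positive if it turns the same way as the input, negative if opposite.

-289.9875 rpm (opposite to input, |ω| = 289.9875 rpm)

Stage 1 [42T→42T]: ω = 862.0000×42/42 = 862.0000 rpm, dir flips to −; running = −862.0000
Stage 2 [42T→49T]: ω = 862.0000×42/49 = 738.8571 rpm, dir flips to +; running = +738.8571
Stage 3 [12T→38T]: ω = 738.8571×12/38 = 233.3233 rpm, dir flips to −; running = −233.3233
Stage 4 [15T→15T]: ω = 233.3233×15/15 = 233.3233 rpm, dir flips to +; running = +233.3233
Stage 5 [87T→70T]: ω = 233.3233×87/70 = 289.9875 rpm, dir flips to −; running = −289.9875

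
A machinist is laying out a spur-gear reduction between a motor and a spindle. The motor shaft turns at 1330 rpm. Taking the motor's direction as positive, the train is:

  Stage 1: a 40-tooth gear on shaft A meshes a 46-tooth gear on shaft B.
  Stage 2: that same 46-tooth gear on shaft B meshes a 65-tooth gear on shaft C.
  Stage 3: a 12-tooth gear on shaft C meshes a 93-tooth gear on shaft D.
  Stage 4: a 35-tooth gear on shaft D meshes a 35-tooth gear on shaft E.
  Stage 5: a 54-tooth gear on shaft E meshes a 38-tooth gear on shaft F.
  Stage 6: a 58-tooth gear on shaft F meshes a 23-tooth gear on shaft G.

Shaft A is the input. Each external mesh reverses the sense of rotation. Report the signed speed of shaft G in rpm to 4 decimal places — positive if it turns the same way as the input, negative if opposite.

+378.4486 rpm (same as input, |ω| = 378.4486 rpm)

Stage 1 [40T→46T]: ω = 1330.0000×40/46 = 1156.5217 rpm, dir flips to −; running = −1156.5217
Stage 2 [46T→65T]: ω = 1156.5217×46/65 = 818.4615 rpm, dir flips to +; running = +818.4615
Stage 3 [12T→93T]: ω = 818.4615×12/93 = 105.6079 rpm, dir flips to −; running = −105.6079
Stage 4 [35T→35T]: ω = 105.6079×35/35 = 105.6079 rpm, dir flips to +; running = +105.6079
Stage 5 [54T→38T]: ω = 105.6079×54/38 = 150.0744 rpm, dir flips to −; running = −150.0744
Stage 6 [58T→23T]: ω = 150.0744×58/23 = 378.4486 rpm, dir flips to +; running = +378.4486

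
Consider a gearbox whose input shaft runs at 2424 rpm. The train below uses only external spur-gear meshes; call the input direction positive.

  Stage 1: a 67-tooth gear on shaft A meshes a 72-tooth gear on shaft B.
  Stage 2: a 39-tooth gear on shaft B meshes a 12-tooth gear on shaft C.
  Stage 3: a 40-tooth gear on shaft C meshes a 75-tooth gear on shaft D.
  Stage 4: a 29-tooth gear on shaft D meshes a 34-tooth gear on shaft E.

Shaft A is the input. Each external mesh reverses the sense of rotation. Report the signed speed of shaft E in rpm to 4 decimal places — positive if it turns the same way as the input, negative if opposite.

+3334.8484 rpm (same as input, |ω| = 3334.8484 rpm)

Stage 1 [67T→72T]: ω = 2424.0000×67/72 = 2255.6667 rpm, dir flips to −; running = −2255.6667
Stage 2 [39T→12T]: ω = 2255.6667×39/12 = 7330.9167 rpm, dir flips to +; running = +7330.9167
Stage 3 [40T→75T]: ω = 7330.9167×40/75 = 3909.8222 rpm, dir flips to −; running = −3909.8222
Stage 4 [29T→34T]: ω = 3909.8222×29/34 = 3334.8484 rpm, dir flips to +; running = +3334.8484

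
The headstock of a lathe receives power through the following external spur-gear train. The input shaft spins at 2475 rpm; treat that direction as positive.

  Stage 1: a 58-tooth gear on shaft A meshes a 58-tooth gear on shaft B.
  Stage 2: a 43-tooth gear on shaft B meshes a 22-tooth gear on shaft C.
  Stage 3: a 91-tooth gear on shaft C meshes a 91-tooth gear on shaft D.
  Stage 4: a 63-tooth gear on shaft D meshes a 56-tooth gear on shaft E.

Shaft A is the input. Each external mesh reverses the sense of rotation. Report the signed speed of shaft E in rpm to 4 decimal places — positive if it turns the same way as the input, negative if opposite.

+5442.1875 rpm (same as input, |ω| = 5442.1875 rpm)

Stage 1 [58T→58T]: ω = 2475.0000×58/58 = 2475.0000 rpm, dir flips to −; running = −2475.0000
Stage 2 [43T→22T]: ω = 2475.0000×43/22 = 4837.5000 rpm, dir flips to +; running = +4837.5000
Stage 3 [91T→91T]: ω = 4837.5000×91/91 = 4837.5000 rpm, dir flips to −; running = −4837.5000
Stage 4 [63T→56T]: ω = 4837.5000×63/56 = 5442.1875 rpm, dir flips to +; running = +5442.1875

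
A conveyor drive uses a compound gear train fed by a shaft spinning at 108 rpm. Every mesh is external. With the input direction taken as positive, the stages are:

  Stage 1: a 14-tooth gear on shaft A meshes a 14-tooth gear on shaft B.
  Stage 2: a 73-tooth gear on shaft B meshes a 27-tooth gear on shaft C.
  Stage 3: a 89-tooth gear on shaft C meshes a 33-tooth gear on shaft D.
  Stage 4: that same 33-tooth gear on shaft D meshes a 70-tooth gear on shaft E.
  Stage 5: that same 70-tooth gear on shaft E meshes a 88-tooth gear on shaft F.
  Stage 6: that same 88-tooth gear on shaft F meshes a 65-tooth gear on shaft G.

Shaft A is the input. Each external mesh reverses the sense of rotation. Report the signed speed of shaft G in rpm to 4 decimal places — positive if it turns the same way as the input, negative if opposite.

+399.8154 rpm (same as input, |ω| = 399.8154 rpm)

Stage 1 [14T→14T]: ω = 108.0000×14/14 = 108.0000 rpm, dir flips to −; running = −108.0000
Stage 2 [73T→27T]: ω = 108.0000×73/27 = 292.0000 rpm, dir flips to +; running = +292.0000
Stage 3 [89T→33T]: ω = 292.0000×89/33 = 787.5152 rpm, dir flips to −; running = −787.5152
Stage 4 [33T→70T]: ω = 787.5152×33/70 = 371.2571 rpm, dir flips to +; running = +371.2571
Stage 5 [70T→88T]: ω = 371.2571×70/88 = 295.3182 rpm, dir flips to −; running = −295.3182
Stage 6 [88T→65T]: ω = 295.3182×88/65 = 399.8154 rpm, dir flips to +; running = +399.8154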